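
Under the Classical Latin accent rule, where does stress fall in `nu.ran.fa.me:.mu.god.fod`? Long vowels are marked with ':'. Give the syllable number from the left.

Classical Latin: stress the penult if heavy (long vowel or closed), else the antepenult.
Weights: 5 mu L, 6 god H, 7 fod H.
The penult (syllable 6, god) is heavy, so it takes stress.
Stress on syllable 6: nu.ran.fa.me:.mu.ˈgod.fod.

6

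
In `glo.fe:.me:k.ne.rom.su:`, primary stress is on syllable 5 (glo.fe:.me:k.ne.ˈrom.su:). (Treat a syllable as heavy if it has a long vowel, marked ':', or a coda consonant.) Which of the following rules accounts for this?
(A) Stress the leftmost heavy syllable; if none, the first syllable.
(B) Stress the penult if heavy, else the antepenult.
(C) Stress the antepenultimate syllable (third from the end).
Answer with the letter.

B

Rule A → syllable 2 (observed: 5).
Rule B → syllable 5 ✓.
Rule C → syllable 4 (observed: 5).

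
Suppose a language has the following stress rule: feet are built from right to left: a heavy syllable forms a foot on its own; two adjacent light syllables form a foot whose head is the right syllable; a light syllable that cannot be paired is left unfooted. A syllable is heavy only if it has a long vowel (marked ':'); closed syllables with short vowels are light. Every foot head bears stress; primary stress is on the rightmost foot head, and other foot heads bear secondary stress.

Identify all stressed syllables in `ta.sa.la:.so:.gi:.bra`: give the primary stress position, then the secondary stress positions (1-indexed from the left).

Weights: 1 ta L, 2 sa L, 3 la: H, 4 so: H, 5 gi: H, 6 bra L.
Parse right to left (heavy = foot alone; LL = one foot; stranded L unfooted): (ta.ˈsa) (ˈla:) (ˈso:) (ˈgi:) bra.
Foot heads: 2, 3, 4, 5.
Primary stress on the rightmost head = syllable 5.
Secondary stress on 2, 3, 4: ta.ˌsa.ˌla:.ˌso:.ˈgi:.bra.

primary 5, secondary 2, 3, 4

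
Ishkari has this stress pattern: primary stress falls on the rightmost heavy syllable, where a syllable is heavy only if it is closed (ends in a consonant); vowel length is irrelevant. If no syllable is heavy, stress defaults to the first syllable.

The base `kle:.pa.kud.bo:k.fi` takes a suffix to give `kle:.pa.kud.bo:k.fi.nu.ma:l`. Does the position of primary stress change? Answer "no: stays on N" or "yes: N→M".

Base `kle:.pa.kud.bo:k.fi` (5 syllables):
  Weights: 1 kle: L, 2 pa L, 3 kud H, 4 bo:k H, 5 fi L.
  Heavy syllables in the domain: 3, 4. The rightmost is syllable 4 (bo:k).
  → primary stress on syllable 4.
Suffixed `kle:.pa.kud.bo:k.fi.nu.ma:l` (7 syllables):
  Weights: 1 kle: L, 2 pa L, 3 kud H, 4 bo:k H, 5 fi L, 6 nu L, 7 ma:l H.
  Heavy syllables in the domain: 3, 4, 7. The rightmost is syllable 7 (ma:l).
  → primary stress on syllable 7.

yes: 4→7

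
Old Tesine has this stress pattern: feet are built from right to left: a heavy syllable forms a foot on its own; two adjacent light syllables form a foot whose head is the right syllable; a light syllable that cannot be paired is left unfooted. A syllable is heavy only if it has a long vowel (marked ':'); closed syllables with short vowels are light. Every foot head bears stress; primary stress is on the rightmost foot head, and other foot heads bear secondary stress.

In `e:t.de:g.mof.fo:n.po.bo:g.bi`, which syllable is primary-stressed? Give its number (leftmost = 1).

6

Weights: 1 e:t H, 2 de:g H, 3 mof L, 4 fo:n H, 5 po L, 6 bo:g H, 7 bi L.
Parse right to left (heavy = foot alone; LL = one foot; stranded L unfooted): (ˈe:t) (ˈde:g) mof (ˈfo:n) po (ˈbo:g) bi.
Foot heads: 1, 2, 4, 6.
Primary stress on the rightmost head = syllable 6.
Primary stress: syllable 6 → e:t.de:g.mof.fo:n.po.ˈbo:g.bi.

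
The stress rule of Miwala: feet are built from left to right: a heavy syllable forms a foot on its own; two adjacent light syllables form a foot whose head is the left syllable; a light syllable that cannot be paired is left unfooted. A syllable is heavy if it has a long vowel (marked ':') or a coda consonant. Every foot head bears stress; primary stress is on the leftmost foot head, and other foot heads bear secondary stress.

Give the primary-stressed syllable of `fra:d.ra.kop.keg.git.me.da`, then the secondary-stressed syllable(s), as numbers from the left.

primary 1, secondary 3, 4, 5, 6

Weights: 1 fra:d H, 2 ra L, 3 kop H, 4 keg H, 5 git H, 6 me L, 7 da L.
Parse left to right (heavy = foot alone; LL = one foot; stranded L unfooted): (ˈfra:d) ra (ˈkop) (ˈkeg) (ˈgit) (ˈme.da).
Foot heads: 1, 3, 4, 5, 6.
Primary stress on the leftmost head = syllable 1.
Secondary stress on 3, 4, 5, 6: ˈfra:d.ra.ˌkop.ˌkeg.ˌgit.ˌme.da.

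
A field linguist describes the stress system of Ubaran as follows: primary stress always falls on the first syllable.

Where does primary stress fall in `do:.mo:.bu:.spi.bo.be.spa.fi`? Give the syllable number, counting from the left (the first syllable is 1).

The word has 8 syllables; the first syllable is syllable 1 (do:).
Primary stress: syllable 1 → ˈdo:.mo:.bu:.spi.bo.be.spa.fi.

1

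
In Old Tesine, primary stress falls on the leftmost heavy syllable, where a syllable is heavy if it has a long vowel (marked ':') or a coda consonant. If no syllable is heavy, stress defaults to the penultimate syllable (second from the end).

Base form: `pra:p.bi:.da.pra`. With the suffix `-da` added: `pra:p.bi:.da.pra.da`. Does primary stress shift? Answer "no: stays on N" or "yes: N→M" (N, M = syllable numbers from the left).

Base `pra:p.bi:.da.pra` (4 syllables):
  Weights: 1 pra:p H, 2 bi: H, 3 da L, 4 pra L.
  Heavy syllables in the domain: 1, 2. The leftmost is syllable 1 (pra:p).
  → primary stress on syllable 1.
Suffixed `pra:p.bi:.da.pra.da` (5 syllables):
  Weights: 1 pra:p H, 2 bi: H, 3 da L, 4 pra L, 5 da L.
  Heavy syllables in the domain: 1, 2. The leftmost is syllable 1 (pra:p).
  → primary stress on syllable 1.

no: stays on 1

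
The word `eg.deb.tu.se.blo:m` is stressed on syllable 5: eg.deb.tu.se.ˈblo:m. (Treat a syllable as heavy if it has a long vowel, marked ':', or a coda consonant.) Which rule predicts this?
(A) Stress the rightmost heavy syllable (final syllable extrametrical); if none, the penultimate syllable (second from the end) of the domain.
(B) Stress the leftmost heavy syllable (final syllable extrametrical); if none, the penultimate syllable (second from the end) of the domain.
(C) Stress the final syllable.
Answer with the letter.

Rule A → syllable 2 (observed: 5).
Rule B → syllable 1 (observed: 5).
Rule C → syllable 5 ✓.

C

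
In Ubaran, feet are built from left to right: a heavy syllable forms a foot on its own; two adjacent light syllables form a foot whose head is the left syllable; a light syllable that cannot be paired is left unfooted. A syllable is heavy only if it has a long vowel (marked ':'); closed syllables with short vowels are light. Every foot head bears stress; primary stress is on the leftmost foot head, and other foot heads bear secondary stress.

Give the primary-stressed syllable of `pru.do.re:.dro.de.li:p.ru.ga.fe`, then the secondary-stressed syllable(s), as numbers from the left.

Weights: 1 pru L, 2 do L, 3 re: H, 4 dro L, 5 de L, 6 li:p H, 7 ru L, 8 ga L, 9 fe L.
Parse left to right (heavy = foot alone; LL = one foot; stranded L unfooted): (ˈpru.do) (ˈre:) (ˈdro.de) (ˈli:p) (ˈru.ga) fe.
Foot heads: 1, 3, 4, 6, 7.
Primary stress on the leftmost head = syllable 1.
Secondary stress on 3, 4, 6, 7: ˈpru.do.ˌre:.ˌdro.de.ˌli:p.ˌru.ga.fe.

primary 1, secondary 3, 4, 6, 7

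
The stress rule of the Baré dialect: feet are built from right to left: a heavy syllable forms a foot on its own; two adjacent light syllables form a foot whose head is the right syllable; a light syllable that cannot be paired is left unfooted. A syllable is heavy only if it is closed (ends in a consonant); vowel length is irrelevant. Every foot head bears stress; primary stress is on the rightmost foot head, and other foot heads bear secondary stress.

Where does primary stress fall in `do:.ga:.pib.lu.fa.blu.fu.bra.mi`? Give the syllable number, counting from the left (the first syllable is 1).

Weights: 1 do: L, 2 ga: L, 3 pib H, 4 lu L, 5 fa L, 6 blu L, 7 fu L, 8 bra L, 9 mi L.
Parse right to left (heavy = foot alone; LL = one foot; stranded L unfooted): (do:.ˈga:) (ˈpib) (lu.ˈfa) (blu.ˈfu) (bra.ˈmi).
Foot heads: 2, 3, 5, 7, 9.
Primary stress on the rightmost head = syllable 9.
Primary stress: syllable 9 → do:.ga:.pib.lu.fa.blu.fu.bra.ˈmi.

9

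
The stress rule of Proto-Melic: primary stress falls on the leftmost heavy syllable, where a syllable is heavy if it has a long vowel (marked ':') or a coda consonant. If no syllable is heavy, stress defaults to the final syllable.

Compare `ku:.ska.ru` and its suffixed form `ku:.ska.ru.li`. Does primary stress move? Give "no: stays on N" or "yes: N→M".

Base `ku:.ska.ru` (3 syllables):
  Weights: 1 ku: H, 2 ska L, 3 ru L.
  Heavy syllables in the domain: 1. The leftmost is syllable 1 (ku:).
  → primary stress on syllable 1.
Suffixed `ku:.ska.ru.li` (4 syllables):
  Weights: 1 ku: H, 2 ska L, 3 ru L, 4 li L.
  Heavy syllables in the domain: 1. The leftmost is syllable 1 (ku:).
  → primary stress on syllable 1.

no: stays on 1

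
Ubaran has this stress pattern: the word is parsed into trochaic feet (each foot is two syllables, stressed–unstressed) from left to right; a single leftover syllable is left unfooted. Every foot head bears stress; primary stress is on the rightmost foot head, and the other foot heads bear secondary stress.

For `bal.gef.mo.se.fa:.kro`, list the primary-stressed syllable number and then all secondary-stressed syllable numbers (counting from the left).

primary 5, secondary 1, 3

Parse left to right into trochaic (ˈσσ) feet: (ˈbal.gef) (ˈmo.se) (ˈfa:.kro).
Foot heads (stressed positions): 1, 3, 5.
End Rule Rightmost: primary stress on the rightmost head = syllable 5.
Secondary stress on 1, 3: ˌbal.gef.ˌmo.se.ˈfa:.kro.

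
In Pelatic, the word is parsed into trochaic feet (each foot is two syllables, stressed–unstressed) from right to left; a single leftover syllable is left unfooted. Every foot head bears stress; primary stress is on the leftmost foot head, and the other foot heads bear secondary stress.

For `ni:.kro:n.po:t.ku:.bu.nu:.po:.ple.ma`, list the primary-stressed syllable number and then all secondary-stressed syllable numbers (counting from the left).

Parse right to left into trochaic (ˈσσ) feet: ni: (ˈkro:n.po:t) (ˈku:.bu) (ˈnu:.po:) (ˈple.ma). Syllable 1 is left unfooted.
Foot heads (stressed positions): 2, 4, 6, 8.
End Rule Leftmost: primary stress on the leftmost head = syllable 2.
Secondary stress on 4, 6, 8: ni:.ˈkro:n.po:t.ˌku:.bu.ˌnu:.po:.ˌple.ma.

primary 2, secondary 4, 6, 8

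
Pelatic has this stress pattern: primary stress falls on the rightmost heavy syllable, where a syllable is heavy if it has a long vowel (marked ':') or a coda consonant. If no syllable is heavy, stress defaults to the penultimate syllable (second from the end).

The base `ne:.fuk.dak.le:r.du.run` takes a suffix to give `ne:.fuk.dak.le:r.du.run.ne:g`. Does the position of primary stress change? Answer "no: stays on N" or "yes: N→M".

yes: 6→7

Base `ne:.fuk.dak.le:r.du.run` (6 syllables):
  Weights: 1 ne: H, 2 fuk H, 3 dak H, 4 le:r H, 5 du L, 6 run H.
  Heavy syllables in the domain: 1, 2, 3, 4, 6. The rightmost is syllable 6 (run).
  → primary stress on syllable 6.
Suffixed `ne:.fuk.dak.le:r.du.run.ne:g` (7 syllables):
  Weights: 1 ne: H, 2 fuk H, 3 dak H, 4 le:r H, 5 du L, 6 run H, 7 ne:g H.
  Heavy syllables in the domain: 1, 2, 3, 4, 6, 7. The rightmost is syllable 7 (ne:g).
  → primary stress on syllable 7.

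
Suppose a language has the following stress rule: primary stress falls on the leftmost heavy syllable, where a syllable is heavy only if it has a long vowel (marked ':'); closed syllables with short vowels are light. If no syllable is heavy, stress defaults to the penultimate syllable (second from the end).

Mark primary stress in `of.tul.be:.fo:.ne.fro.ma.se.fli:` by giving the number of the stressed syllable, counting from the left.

3

Weights: 1 of L, 2 tul L, 3 be: H, 4 fo: H, 5 ne L, 6 fro L, 7 ma L, 8 se L, 9 fli: H.
Heavy syllables in the domain: 3, 4, 9. The leftmost is syllable 3 (be:).
Primary stress: syllable 3 → of.tul.ˈbe:.fo:.ne.fro.ma.se.fli:.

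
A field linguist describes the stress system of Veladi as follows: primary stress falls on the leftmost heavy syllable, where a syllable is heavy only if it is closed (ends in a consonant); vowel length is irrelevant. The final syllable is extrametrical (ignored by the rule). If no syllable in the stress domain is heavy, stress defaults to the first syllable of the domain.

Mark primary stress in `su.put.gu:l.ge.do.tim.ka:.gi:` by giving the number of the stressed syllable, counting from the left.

2

The final syllable (8, gi:) is extrametrical; the stress domain is syllables 1–7.
Weights: 1 su L, 2 put H, 3 gu:l H, 4 ge L, 5 do L, 6 tim H, 7 ka: L.
Heavy syllables in the domain: 2, 3, 6. The leftmost is syllable 2 (put).
Primary stress: syllable 2 → su.ˈput.gu:l.ge.do.tim.ka:.gi:.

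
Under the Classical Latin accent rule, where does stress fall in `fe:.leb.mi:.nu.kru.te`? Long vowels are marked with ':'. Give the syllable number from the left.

4

Classical Latin: stress the penult if heavy (long vowel or closed), else the antepenult.
Weights: 4 nu L, 5 kru L, 6 te L.
The penult (syllable 5, kru) is light, so stress falls on the antepenult (syllable 4, nu).
Stress on syllable 4: fe:.leb.mi:.ˈnu.kru.te.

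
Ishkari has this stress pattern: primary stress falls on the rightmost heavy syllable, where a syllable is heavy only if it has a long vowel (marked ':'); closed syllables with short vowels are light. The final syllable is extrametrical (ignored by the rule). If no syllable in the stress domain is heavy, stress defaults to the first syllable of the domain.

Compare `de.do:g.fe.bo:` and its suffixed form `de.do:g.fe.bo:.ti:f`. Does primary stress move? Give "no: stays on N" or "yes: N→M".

Base `de.do:g.fe.bo:` (4 syllables):
  The final syllable (4, bo:) is extrametrical; the stress domain is syllables 1–3.
  Weights: 1 de L, 2 do:g H, 3 fe L.
  Heavy syllables in the domain: 2. The rightmost is syllable 2 (do:g).
  → primary stress on syllable 2.
Suffixed `de.do:g.fe.bo:.ti:f` (5 syllables):
  The final syllable (5, ti:f) is extrametrical; the stress domain is syllables 1–4.
  Weights: 1 de L, 2 do:g H, 3 fe L, 4 bo: H.
  Heavy syllables in the domain: 2, 4. The rightmost is syllable 4 (bo:).
  → primary stress on syllable 4.

yes: 2→4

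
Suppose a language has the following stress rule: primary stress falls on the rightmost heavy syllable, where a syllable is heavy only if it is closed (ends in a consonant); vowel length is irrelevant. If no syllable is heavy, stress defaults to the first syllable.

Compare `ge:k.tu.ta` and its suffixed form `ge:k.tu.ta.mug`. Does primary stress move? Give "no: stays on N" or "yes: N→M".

Base `ge:k.tu.ta` (3 syllables):
  Weights: 1 ge:k H, 2 tu L, 3 ta L.
  Heavy syllables in the domain: 1. The rightmost is syllable 1 (ge:k).
  → primary stress on syllable 1.
Suffixed `ge:k.tu.ta.mug` (4 syllables):
  Weights: 1 ge:k H, 2 tu L, 3 ta L, 4 mug H.
  Heavy syllables in the domain: 1, 4. The rightmost is syllable 4 (mug).
  → primary stress on syllable 4.

yes: 1→4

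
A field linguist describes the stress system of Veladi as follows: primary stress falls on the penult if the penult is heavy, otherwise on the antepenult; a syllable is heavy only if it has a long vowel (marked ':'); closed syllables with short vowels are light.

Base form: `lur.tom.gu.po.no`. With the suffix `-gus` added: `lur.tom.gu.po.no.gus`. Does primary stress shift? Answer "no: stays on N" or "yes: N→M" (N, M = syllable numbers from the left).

Base `lur.tom.gu.po.no` (5 syllables):
  Weights: 3 gu L, 4 po L, 5 no L.
  The penult (syllable 4, po) is light, so stress falls on the antepenult (syllable 3, gu).
  → primary stress on syllable 3.
Suffixed `lur.tom.gu.po.no.gus` (6 syllables):
  Weights: 4 po L, 5 no L, 6 gus L.
  The penult (syllable 5, no) is light, so stress falls on the antepenult (syllable 4, po).
  → primary stress on syllable 4.

yes: 3→4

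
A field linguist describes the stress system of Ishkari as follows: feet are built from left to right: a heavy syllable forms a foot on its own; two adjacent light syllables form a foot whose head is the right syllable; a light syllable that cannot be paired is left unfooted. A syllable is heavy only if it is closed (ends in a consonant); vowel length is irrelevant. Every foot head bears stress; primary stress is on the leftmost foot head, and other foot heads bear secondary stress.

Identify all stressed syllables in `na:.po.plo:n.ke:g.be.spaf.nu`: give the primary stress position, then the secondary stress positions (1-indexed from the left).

Weights: 1 na: L, 2 po L, 3 plo:n H, 4 ke:g H, 5 be L, 6 spaf H, 7 nu L.
Parse left to right (heavy = foot alone; LL = one foot; stranded L unfooted): (na:.ˈpo) (ˈplo:n) (ˈke:g) be (ˈspaf) nu.
Foot heads: 2, 3, 4, 6.
Primary stress on the leftmost head = syllable 2.
Secondary stress on 3, 4, 6: na:.ˈpo.ˌplo:n.ˌke:g.be.ˌspaf.nu.

primary 2, secondary 3, 4, 6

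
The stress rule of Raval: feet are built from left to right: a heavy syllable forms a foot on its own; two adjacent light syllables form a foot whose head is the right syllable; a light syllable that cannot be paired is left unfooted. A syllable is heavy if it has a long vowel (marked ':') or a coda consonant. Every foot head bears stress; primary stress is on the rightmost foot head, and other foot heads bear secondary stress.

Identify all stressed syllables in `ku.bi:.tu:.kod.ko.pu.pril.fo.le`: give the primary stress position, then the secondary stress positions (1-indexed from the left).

Weights: 1 ku L, 2 bi: H, 3 tu: H, 4 kod H, 5 ko L, 6 pu L, 7 pril H, 8 fo L, 9 le L.
Parse left to right (heavy = foot alone; LL = one foot; stranded L unfooted): ku (ˈbi:) (ˈtu:) (ˈkod) (ko.ˈpu) (ˈpril) (fo.ˈle).
Foot heads: 2, 3, 4, 6, 7, 9.
Primary stress on the rightmost head = syllable 9.
Secondary stress on 2, 3, 4, 6, 7: ku.ˌbi:.ˌtu:.ˌkod.ko.ˌpu.ˌpril.fo.ˈle.

primary 9, secondary 2, 3, 4, 6, 7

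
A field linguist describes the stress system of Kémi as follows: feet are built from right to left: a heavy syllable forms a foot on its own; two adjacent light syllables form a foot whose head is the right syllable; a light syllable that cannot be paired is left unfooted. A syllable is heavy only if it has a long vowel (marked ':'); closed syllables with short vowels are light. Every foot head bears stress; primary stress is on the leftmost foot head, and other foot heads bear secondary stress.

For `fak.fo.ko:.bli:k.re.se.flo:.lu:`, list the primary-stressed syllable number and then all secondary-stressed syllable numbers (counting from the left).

Weights: 1 fak L, 2 fo L, 3 ko: H, 4 bli:k H, 5 re L, 6 se L, 7 flo: H, 8 lu: H.
Parse right to left (heavy = foot alone; LL = one foot; stranded L unfooted): (fak.ˈfo) (ˈko:) (ˈbli:k) (re.ˈse) (ˈflo:) (ˈlu:).
Foot heads: 2, 3, 4, 6, 7, 8.
Primary stress on the leftmost head = syllable 2.
Secondary stress on 3, 4, 6, 7, 8: fak.ˈfo.ˌko:.ˌbli:k.re.ˌse.ˌflo:.ˌlu:.

primary 2, secondary 3, 4, 6, 7, 8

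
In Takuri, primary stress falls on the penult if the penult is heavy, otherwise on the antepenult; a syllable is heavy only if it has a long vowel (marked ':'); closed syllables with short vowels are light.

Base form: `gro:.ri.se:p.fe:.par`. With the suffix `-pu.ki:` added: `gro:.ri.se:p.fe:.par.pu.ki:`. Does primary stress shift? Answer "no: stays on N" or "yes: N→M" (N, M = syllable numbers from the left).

yes: 4→5

Base `gro:.ri.se:p.fe:.par` (5 syllables):
  Weights: 3 se:p H, 4 fe: H, 5 par L.
  The penult (syllable 4, fe:) is heavy, so it takes stress.
  → primary stress on syllable 4.
Suffixed `gro:.ri.se:p.fe:.par.pu.ki:` (7 syllables):
  Weights: 5 par L, 6 pu L, 7 ki: H.
  The penult (syllable 6, pu) is light, so stress falls on the antepenult (syllable 5, par).
  → primary stress on syllable 5.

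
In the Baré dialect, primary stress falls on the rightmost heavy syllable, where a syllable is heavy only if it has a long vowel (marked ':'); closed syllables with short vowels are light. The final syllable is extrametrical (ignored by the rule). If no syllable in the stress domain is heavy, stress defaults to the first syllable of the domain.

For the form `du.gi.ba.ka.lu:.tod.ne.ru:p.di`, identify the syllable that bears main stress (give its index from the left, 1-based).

The final syllable (9, di) is extrametrical; the stress domain is syllables 1–8.
Weights: 1 du L, 2 gi L, 3 ba L, 4 ka L, 5 lu: H, 6 tod L, 7 ne L, 8 ru:p H.
Heavy syllables in the domain: 5, 8. The rightmost is syllable 8 (ru:p).
Primary stress: syllable 8 → du.gi.ba.ka.lu:.tod.ne.ˈru:p.di.

8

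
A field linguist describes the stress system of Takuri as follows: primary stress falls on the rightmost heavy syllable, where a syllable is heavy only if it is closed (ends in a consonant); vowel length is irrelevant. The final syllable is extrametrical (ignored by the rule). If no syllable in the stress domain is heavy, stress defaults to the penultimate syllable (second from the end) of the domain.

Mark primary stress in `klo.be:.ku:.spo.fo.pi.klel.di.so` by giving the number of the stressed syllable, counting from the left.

The final syllable (9, so) is extrametrical; the stress domain is syllables 1–8.
Weights: 1 klo L, 2 be: L, 3 ku: L, 4 spo L, 5 fo L, 6 pi L, 7 klel H, 8 di L.
Heavy syllables in the domain: 7. The rightmost is syllable 7 (klel).
Primary stress: syllable 7 → klo.be:.ku:.spo.fo.pi.ˈklel.di.so.

7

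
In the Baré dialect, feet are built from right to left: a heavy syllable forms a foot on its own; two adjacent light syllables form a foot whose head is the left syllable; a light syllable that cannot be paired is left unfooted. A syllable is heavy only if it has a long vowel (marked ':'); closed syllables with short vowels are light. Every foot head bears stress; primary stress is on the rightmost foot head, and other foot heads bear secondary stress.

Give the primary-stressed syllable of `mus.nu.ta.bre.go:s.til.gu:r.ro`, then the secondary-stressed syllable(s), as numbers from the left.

primary 7, secondary 1, 3, 5

Weights: 1 mus L, 2 nu L, 3 ta L, 4 bre L, 5 go:s H, 6 til L, 7 gu:r H, 8 ro L.
Parse right to left (heavy = foot alone; LL = one foot; stranded L unfooted): (ˈmus.nu) (ˈta.bre) (ˈgo:s) til (ˈgu:r) ro.
Foot heads: 1, 3, 5, 7.
Primary stress on the rightmost head = syllable 7.
Secondary stress on 1, 3, 5: ˌmus.nu.ˌta.bre.ˌgo:s.til.ˈgu:r.ro.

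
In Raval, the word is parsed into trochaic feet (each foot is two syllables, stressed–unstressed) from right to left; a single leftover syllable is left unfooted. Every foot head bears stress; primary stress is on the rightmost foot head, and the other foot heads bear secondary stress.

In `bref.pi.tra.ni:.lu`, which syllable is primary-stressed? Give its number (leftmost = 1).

4

Parse right to left into trochaic (ˈσσ) feet: bref (ˈpi.tra) (ˈni:.lu). Syllable 1 is left unfooted.
Foot heads (stressed positions): 2, 4.
End Rule Rightmost: primary stress on the rightmost head = syllable 4.
Primary stress: syllable 4 → bref.pi.tra.ˈni:.lu.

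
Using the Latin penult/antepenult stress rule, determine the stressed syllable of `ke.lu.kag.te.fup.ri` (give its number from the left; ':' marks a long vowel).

5

Classical Latin: stress the penult if heavy (long vowel or closed), else the antepenult.
Weights: 4 te L, 5 fup H, 6 ri L.
The penult (syllable 5, fup) is heavy, so it takes stress.
Stress on syllable 5: ke.lu.kag.te.ˈfup.ri.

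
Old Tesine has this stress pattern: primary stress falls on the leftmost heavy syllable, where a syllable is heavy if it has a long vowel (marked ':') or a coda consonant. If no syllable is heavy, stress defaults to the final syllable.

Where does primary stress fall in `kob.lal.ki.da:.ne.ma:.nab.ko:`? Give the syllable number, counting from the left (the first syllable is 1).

Weights: 1 kob H, 2 lal H, 3 ki L, 4 da: H, 5 ne L, 6 ma: H, 7 nab H, 8 ko: H.
Heavy syllables in the domain: 1, 2, 4, 6, 7, 8. The leftmost is syllable 1 (kob).
Primary stress: syllable 1 → ˈkob.lal.ki.da:.ne.ma:.nab.ko:.

1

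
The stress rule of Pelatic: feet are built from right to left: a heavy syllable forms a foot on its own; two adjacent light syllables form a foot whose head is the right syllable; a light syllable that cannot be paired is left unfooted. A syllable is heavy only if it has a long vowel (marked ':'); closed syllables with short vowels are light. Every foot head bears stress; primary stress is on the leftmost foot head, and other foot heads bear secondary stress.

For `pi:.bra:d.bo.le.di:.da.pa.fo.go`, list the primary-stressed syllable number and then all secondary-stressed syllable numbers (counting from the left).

primary 1, secondary 2, 4, 5, 7, 9

Weights: 1 pi: H, 2 bra:d H, 3 bo L, 4 le L, 5 di: H, 6 da L, 7 pa L, 8 fo L, 9 go L.
Parse right to left (heavy = foot alone; LL = one foot; stranded L unfooted): (ˈpi:) (ˈbra:d) (bo.ˈle) (ˈdi:) (da.ˈpa) (fo.ˈgo).
Foot heads: 1, 2, 4, 5, 7, 9.
Primary stress on the leftmost head = syllable 1.
Secondary stress on 2, 4, 5, 7, 9: ˈpi:.ˌbra:d.bo.ˌle.ˌdi:.da.ˌpa.fo.ˌgo.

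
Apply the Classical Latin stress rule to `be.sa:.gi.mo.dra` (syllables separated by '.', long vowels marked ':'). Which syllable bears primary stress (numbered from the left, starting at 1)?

3

Classical Latin: stress the penult if heavy (long vowel or closed), else the antepenult.
Weights: 3 gi L, 4 mo L, 5 dra L.
The penult (syllable 4, mo) is light, so stress falls on the antepenult (syllable 3, gi).
Stress on syllable 3: be.sa:.ˈgi.mo.dra.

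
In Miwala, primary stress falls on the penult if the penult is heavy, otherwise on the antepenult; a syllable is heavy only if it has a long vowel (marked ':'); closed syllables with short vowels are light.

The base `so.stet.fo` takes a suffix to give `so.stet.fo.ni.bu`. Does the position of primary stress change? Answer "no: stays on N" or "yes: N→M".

Base `so.stet.fo` (3 syllables):
  Weights: 1 so L, 2 stet L, 3 fo L.
  The penult (syllable 2, stet) is light, so stress falls on the antepenult (syllable 1, so).
  → primary stress on syllable 1.
Suffixed `so.stet.fo.ni.bu` (5 syllables):
  Weights: 3 fo L, 4 ni L, 5 bu L.
  The penult (syllable 4, ni) is light, so stress falls on the antepenult (syllable 3, fo).
  → primary stress on syllable 3.

yes: 1→3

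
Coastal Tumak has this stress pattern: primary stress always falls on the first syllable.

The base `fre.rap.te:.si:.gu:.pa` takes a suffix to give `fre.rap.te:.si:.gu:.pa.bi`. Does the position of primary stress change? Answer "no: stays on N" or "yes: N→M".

no: stays on 1

Base `fre.rap.te:.si:.gu:.pa` (6 syllables):
  The word has 6 syllables; the first syllable is syllable 1 (fre).
  → primary stress on syllable 1.
Suffixed `fre.rap.te:.si:.gu:.pa.bi` (7 syllables):
  The word has 7 syllables; the first syllable is syllable 1 (fre).
  → primary stress on syllable 1.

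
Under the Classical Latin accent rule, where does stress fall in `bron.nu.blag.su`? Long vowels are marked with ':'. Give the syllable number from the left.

Classical Latin: stress the penult if heavy (long vowel or closed), else the antepenult.
Weights: 2 nu L, 3 blag H, 4 su L.
The penult (syllable 3, blag) is heavy, so it takes stress.
Stress on syllable 3: bron.nu.ˈblag.su.

3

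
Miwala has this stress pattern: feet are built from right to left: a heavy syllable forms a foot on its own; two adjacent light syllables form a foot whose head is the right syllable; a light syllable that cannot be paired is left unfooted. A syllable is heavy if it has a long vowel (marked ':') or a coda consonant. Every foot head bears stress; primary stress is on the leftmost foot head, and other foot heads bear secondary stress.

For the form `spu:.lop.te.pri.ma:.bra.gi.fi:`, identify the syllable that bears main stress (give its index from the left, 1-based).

1

Weights: 1 spu: H, 2 lop H, 3 te L, 4 pri L, 5 ma: H, 6 bra L, 7 gi L, 8 fi: H.
Parse right to left (heavy = foot alone; LL = one foot; stranded L unfooted): (ˈspu:) (ˈlop) (te.ˈpri) (ˈma:) (bra.ˈgi) (ˈfi:).
Foot heads: 1, 2, 4, 5, 7, 8.
Primary stress on the leftmost head = syllable 1.
Primary stress: syllable 1 → ˈspu:.lop.te.pri.ma:.bra.gi.fi:.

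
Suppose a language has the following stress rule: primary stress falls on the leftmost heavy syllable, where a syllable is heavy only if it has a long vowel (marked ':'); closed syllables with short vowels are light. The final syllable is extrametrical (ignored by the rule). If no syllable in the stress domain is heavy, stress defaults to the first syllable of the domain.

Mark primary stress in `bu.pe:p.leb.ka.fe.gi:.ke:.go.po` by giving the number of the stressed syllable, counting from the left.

The final syllable (9, po) is extrametrical; the stress domain is syllables 1–8.
Weights: 1 bu L, 2 pe:p H, 3 leb L, 4 ka L, 5 fe L, 6 gi: H, 7 ke: H, 8 go L.
Heavy syllables in the domain: 2, 6, 7. The leftmost is syllable 2 (pe:p).
Primary stress: syllable 2 → bu.ˈpe:p.leb.ka.fe.gi:.ke:.go.po.

2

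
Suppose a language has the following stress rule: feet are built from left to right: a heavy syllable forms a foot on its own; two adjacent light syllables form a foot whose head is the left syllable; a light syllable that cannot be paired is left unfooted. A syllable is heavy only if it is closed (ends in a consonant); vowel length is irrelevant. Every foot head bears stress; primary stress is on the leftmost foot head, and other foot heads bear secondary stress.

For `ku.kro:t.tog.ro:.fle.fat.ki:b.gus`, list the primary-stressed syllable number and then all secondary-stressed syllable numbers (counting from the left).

Weights: 1 ku L, 2 kro:t H, 3 tog H, 4 ro: L, 5 fle L, 6 fat H, 7 ki:b H, 8 gus H.
Parse left to right (heavy = foot alone; LL = one foot; stranded L unfooted): ku (ˈkro:t) (ˈtog) (ˈro:.fle) (ˈfat) (ˈki:b) (ˈgus).
Foot heads: 2, 3, 4, 6, 7, 8.
Primary stress on the leftmost head = syllable 2.
Secondary stress on 3, 4, 6, 7, 8: ku.ˈkro:t.ˌtog.ˌro:.fle.ˌfat.ˌki:b.ˌgus.

primary 2, secondary 3, 4, 6, 7, 8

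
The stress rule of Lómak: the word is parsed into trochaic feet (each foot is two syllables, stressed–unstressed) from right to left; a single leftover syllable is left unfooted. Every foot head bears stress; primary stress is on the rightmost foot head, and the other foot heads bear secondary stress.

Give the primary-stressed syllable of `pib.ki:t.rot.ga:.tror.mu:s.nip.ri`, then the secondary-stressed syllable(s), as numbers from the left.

Parse right to left into trochaic (ˈσσ) feet: (ˈpib.ki:t) (ˈrot.ga:) (ˈtror.mu:s) (ˈnip.ri).
Foot heads (stressed positions): 1, 3, 5, 7.
End Rule Rightmost: primary stress on the rightmost head = syllable 7.
Secondary stress on 1, 3, 5: ˌpib.ki:t.ˌrot.ga:.ˌtror.mu:s.ˈnip.ri.

primary 7, secondary 1, 3, 5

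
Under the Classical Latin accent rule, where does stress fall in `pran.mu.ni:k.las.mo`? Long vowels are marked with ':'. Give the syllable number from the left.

4

Classical Latin: stress the penult if heavy (long vowel or closed), else the antepenult.
Weights: 3 ni:k H, 4 las H, 5 mo L.
The penult (syllable 4, las) is heavy, so it takes stress.
Stress on syllable 4: pran.mu.ni:k.ˈlas.mo.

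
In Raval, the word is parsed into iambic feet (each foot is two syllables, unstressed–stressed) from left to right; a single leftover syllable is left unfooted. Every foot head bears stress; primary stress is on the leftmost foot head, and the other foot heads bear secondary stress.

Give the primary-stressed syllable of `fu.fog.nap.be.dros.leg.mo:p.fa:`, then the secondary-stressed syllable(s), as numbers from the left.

primary 2, secondary 4, 6, 8

Parse left to right into iambic (σˈσ) feet: (fu.ˈfog) (nap.ˈbe) (dros.ˈleg) (mo:p.ˈfa:).
Foot heads (stressed positions): 2, 4, 6, 8.
End Rule Leftmost: primary stress on the leftmost head = syllable 2.
Secondary stress on 4, 6, 8: fu.ˈfog.nap.ˌbe.dros.ˌleg.mo:p.ˌfa:.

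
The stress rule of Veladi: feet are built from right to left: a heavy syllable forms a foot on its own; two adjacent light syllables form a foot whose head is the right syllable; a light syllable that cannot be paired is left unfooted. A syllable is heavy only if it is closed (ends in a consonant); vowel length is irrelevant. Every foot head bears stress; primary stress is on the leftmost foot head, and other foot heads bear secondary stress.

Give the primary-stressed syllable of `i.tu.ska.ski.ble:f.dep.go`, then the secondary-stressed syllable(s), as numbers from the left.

primary 2, secondary 4, 5, 6

Weights: 1 i L, 2 tu L, 3 ska L, 4 ski L, 5 ble:f H, 6 dep H, 7 go L.
Parse right to left (heavy = foot alone; LL = one foot; stranded L unfooted): (i.ˈtu) (ska.ˈski) (ˈble:f) (ˈdep) go.
Foot heads: 2, 4, 5, 6.
Primary stress on the leftmost head = syllable 2.
Secondary stress on 4, 5, 6: i.ˈtu.ska.ˌski.ˌble:f.ˌdep.go.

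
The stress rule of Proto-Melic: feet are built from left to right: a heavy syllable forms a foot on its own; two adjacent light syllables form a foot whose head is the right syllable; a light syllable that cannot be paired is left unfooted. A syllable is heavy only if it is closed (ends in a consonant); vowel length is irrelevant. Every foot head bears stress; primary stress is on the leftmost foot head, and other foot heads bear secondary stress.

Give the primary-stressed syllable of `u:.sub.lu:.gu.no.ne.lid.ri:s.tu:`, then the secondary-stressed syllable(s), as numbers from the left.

Weights: 1 u: L, 2 sub H, 3 lu: L, 4 gu L, 5 no L, 6 ne L, 7 lid H, 8 ri:s H, 9 tu: L.
Parse left to right (heavy = foot alone; LL = one foot; stranded L unfooted): u: (ˈsub) (lu:.ˈgu) (no.ˈne) (ˈlid) (ˈri:s) tu:.
Foot heads: 2, 4, 6, 7, 8.
Primary stress on the leftmost head = syllable 2.
Secondary stress on 4, 6, 7, 8: u:.ˈsub.lu:.ˌgu.no.ˌne.ˌlid.ˌri:s.tu:.

primary 2, secondary 4, 6, 7, 8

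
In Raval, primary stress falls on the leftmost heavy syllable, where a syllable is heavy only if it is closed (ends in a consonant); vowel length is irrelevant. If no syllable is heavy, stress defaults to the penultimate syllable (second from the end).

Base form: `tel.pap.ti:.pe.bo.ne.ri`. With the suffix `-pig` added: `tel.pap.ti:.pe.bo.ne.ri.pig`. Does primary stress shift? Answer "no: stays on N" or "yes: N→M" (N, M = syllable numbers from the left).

Base `tel.pap.ti:.pe.bo.ne.ri` (7 syllables):
  Weights: 1 tel H, 2 pap H, 3 ti: L, 4 pe L, 5 bo L, 6 ne L, 7 ri L.
  Heavy syllables in the domain: 1, 2. The leftmost is syllable 1 (tel).
  → primary stress on syllable 1.
Suffixed `tel.pap.ti:.pe.bo.ne.ri.pig` (8 syllables):
  Weights: 1 tel H, 2 pap H, 3 ti: L, 4 pe L, 5 bo L, 6 ne L, 7 ri L, 8 pig H.
  Heavy syllables in the domain: 1, 2, 8. The leftmost is syllable 1 (tel).
  → primary stress on syllable 1.

no: stays on 1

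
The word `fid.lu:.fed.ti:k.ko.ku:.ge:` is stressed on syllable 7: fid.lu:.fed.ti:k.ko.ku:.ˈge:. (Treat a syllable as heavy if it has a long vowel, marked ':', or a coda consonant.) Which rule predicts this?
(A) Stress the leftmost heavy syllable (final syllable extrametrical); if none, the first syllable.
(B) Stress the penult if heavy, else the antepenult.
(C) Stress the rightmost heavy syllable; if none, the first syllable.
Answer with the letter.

Rule A → syllable 1 (observed: 7).
Rule B → syllable 6 (observed: 7).
Rule C → syllable 7 ✓.

C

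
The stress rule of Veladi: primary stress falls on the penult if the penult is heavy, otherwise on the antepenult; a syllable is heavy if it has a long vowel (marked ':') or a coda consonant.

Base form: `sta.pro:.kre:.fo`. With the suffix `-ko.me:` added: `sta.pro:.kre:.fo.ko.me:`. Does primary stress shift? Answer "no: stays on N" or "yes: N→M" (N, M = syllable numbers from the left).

yes: 3→4

Base `sta.pro:.kre:.fo` (4 syllables):
  Weights: 2 pro: H, 3 kre: H, 4 fo L.
  The penult (syllable 3, kre:) is heavy, so it takes stress.
  → primary stress on syllable 3.
Suffixed `sta.pro:.kre:.fo.ko.me:` (6 syllables):
  Weights: 4 fo L, 5 ko L, 6 me: H.
  The penult (syllable 5, ko) is light, so stress falls on the antepenult (syllable 4, fo).
  → primary stress on syllable 4.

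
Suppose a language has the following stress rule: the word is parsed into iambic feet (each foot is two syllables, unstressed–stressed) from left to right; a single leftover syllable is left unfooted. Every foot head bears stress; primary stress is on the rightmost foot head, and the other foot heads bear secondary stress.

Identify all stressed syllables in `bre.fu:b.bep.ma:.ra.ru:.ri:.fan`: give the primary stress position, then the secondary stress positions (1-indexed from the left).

primary 8, secondary 2, 4, 6

Parse left to right into iambic (σˈσ) feet: (bre.ˈfu:b) (bep.ˈma:) (ra.ˈru:) (ri:.ˈfan).
Foot heads (stressed positions): 2, 4, 6, 8.
End Rule Rightmost: primary stress on the rightmost head = syllable 8.
Secondary stress on 2, 4, 6: bre.ˌfu:b.bep.ˌma:.ra.ˌru:.ri:.ˈfan.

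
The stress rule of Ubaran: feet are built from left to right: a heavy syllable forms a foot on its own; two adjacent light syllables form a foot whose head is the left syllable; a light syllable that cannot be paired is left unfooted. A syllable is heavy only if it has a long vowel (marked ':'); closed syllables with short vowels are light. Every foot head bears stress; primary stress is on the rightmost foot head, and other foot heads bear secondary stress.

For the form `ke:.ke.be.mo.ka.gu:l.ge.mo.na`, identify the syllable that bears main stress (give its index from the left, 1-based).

Weights: 1 ke: H, 2 ke L, 3 be L, 4 mo L, 5 ka L, 6 gu:l H, 7 ge L, 8 mo L, 9 na L.
Parse left to right (heavy = foot alone; LL = one foot; stranded L unfooted): (ˈke:) (ˈke.be) (ˈmo.ka) (ˈgu:l) (ˈge.mo) na.
Foot heads: 1, 2, 4, 6, 7.
Primary stress on the rightmost head = syllable 7.
Primary stress: syllable 7 → ke:.ke.be.mo.ka.gu:l.ˈge.mo.na.

7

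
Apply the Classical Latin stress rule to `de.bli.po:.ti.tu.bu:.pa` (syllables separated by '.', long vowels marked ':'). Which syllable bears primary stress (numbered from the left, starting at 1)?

Classical Latin: stress the penult if heavy (long vowel or closed), else the antepenult.
Weights: 5 tu L, 6 bu: H, 7 pa L.
The penult (syllable 6, bu:) is heavy, so it takes stress.
Stress on syllable 6: de.bli.po:.ti.tu.ˈbu:.pa.

6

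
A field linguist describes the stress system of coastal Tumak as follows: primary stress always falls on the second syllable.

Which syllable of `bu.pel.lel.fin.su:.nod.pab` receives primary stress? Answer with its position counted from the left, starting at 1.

The word has 7 syllables; the second syllable is syllable 2 (pel).
Primary stress: syllable 2 → bu.ˈpel.lel.fin.su:.nod.pab.

2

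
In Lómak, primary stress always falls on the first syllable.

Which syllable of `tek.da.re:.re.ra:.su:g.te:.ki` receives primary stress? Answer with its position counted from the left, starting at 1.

The word has 8 syllables; the first syllable is syllable 1 (tek).
Primary stress: syllable 1 → ˈtek.da.re:.re.ra:.su:g.te:.ki.

1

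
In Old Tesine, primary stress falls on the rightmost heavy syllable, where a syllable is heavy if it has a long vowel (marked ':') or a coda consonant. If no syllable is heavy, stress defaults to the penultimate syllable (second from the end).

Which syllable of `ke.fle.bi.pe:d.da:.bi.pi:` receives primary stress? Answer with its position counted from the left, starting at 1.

Weights: 1 ke L, 2 fle L, 3 bi L, 4 pe:d H, 5 da: H, 6 bi L, 7 pi: H.
Heavy syllables in the domain: 4, 5, 7. The rightmost is syllable 7 (pi:).
Primary stress: syllable 7 → ke.fle.bi.pe:d.da:.bi.ˈpi:.

7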